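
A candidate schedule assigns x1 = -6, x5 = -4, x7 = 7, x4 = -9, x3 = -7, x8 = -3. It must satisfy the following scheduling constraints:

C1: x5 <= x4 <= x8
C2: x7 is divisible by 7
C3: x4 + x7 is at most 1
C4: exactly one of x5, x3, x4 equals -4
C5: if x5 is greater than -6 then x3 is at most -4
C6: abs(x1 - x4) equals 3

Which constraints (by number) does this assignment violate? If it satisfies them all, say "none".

C1: values -4, -9, -3; x5 = -4 is not <= x4 = -9 — violated.
C2: 7 / 7 = 1, so 7 divides 7 — OK.
C3: x4 + x7 = -9 + 7 = -2; -2 ≤ 1 — OK.
C4: x5=-4, x3=-7, x4=-9; 1 of them equals -4 — OK.
C5: x5 = -4 > -6, so we need x3 ≤ -4; x3 = -7 ≤ -4 — OK.
C6: abs(-6 - (-9)) = 3 — OK.

Constraint 1 is violated.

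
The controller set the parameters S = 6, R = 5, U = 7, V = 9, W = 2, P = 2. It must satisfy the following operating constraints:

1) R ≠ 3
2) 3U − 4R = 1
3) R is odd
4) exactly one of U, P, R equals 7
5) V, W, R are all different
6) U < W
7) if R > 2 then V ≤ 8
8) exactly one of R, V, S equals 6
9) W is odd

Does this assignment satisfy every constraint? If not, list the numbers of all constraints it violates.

1) R = 5, and 5 ≠ 3  yes
2) 3U − 4R = 3(7) − 4(5) = 1  yes
3) R = 5 is odd  yes
4) U=7, P=2, R=5; 1 of them equals 7  yes
5) values 9, 2, 5 are pairwise distinct  yes
6) U = 7, W = 2; 7 ≥ 2 (want <)  no
7) R = 5 > 2, so we need V ≤ 8; but V = 9 > 8  no
8) R=5, V=9, S=6; 1 of them equals 6  yes
9) W = 2 is even  no

No — constraints 6, 7, and 9 are not satisfied.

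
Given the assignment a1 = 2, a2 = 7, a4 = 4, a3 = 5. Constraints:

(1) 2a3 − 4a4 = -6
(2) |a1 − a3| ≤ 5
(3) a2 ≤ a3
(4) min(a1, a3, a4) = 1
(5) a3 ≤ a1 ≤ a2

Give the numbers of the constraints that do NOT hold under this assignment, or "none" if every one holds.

(1) 2a3 − 4a4 = 2(5) − 4(4) = -6 — holds.
(2) |2 − 5| = 3; 3 ≤ 5 — holds.
(3) a2 = 7, a3 = 5; 7 > 5 (want ≤) — fails.
(4) min(2, 5, 4) = 2, not 1 — fails.
(5) values 5, 2, 7; a3 = 5 is not ≤ a1 = 2 — fails.

Violated: 3, 4, 5.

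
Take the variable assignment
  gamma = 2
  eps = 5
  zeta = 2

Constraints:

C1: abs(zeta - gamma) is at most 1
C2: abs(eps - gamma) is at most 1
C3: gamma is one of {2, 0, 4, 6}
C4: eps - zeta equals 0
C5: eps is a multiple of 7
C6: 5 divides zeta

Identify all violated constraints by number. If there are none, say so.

The assignment fails constraints 2, 4, 5, 6.

C1: abs(2 - 2) = 0; 0 ≤ 1  ✔
C2: abs(5 - 2) = 3; 3 > 1, exceeds bound 1  ✘
C3: gamma = 2 is in {2, 0, 4, 6}  ✔
C4: eps - zeta = 5 - 2 = 3, not 0  ✘
C5: 5 = 7*0 + 5, so 7 does not divide 5  ✘
C6: 2 = 5*0 + 2, so 5 does not divide 2  ✘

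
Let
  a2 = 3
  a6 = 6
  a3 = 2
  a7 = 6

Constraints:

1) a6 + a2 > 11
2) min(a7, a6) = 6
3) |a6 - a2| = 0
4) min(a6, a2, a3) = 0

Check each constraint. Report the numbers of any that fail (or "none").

1) a6 + a2 = 6 + 3 = 9; 9 ≤ 11, bound 11 not met  no
2) min(6, 6) = 6  yes
3) |6 - 3| = 3, not 0  no
4) min(6, 3, 2) = 2, not 0  no

Constraints 1, 3, and 4 do not hold.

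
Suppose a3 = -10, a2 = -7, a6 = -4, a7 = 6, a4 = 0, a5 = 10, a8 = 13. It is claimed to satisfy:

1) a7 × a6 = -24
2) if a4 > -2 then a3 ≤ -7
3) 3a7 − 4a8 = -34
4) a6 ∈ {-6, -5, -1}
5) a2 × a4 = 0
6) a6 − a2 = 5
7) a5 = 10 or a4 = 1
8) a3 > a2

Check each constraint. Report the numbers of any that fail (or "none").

Constraints 4, 6, and 8 do not hold.

1) a7 × a6 = 6 × (-4) = -24  ✓
2) a4 = 0 > -2, so we need a3 ≤ -7; a3 = -10 ≤ -7  ✓
3) 3a7 − 4a8 = 3(6) − 4(13) = -34  ✓
4) a6 = -4 is not in {-6, -5, -1}  ✗
5) a2 × a4 = -7 × 0 = 0  ✓
6) a6 − a2 = -4 − (-7) = 3, not 5  ✗
7) a5 = 10 = 10 (first disjunct)  ✓
8) a3 = -10, a2 = -7; -10 ≤ -7 (want >)  ✗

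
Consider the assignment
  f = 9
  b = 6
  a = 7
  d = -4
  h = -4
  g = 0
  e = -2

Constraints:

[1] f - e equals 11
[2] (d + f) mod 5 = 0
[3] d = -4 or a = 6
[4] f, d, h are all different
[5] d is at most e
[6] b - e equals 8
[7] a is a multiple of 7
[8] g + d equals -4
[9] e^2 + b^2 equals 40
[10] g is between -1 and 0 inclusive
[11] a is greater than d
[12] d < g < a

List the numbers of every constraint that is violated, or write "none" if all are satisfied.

Constraint 4 is violated.

[1] f - e = 9 - (-2) = 11 — holds.
[2] d + f = 5; 5 mod 5 = 0 — holds.
[3] d = -4 = -4 (first disjunct) — holds.
[4] d = h = -4, not all different — does not hold.
[5] d = -4, e = -2; -4 ≤ -2 — holds.
[6] b - e = 6 - (-2) = 8 — holds.
[7] 7 / 7 = 1, so 7 divides 7 — holds.
[8] g + d = 0 + (-4) = -4 — holds.
[9] e^2 + b^2 = (-2)^2 + 6^2 = 4 + 36 = 40 — holds.
[10] g = 0 lies in [-1, 0] — holds.
[11] a = 7, d = -4; 7 > -4 — holds.
[12] values -4 < 0 < 7 — holds.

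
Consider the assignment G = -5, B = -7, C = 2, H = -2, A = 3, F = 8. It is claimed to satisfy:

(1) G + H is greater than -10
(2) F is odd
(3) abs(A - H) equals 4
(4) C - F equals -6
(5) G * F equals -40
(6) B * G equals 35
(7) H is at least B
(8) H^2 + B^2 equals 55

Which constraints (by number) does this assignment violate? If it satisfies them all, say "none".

Constraints 2, 3, and 8 are violated.

(1) G + H = -5 + (-2) = -7; -7 > -10 — holds.
(2) F = 8 is even — does not hold.
(3) abs(3 - (-2)) = 5, not 4 — does not hold.
(4) C - F = 2 - 8 = -6 — holds.
(5) G * F = -5 * 8 = -40 — holds.
(6) B * G = -7 * (-5) = 35 — holds.
(7) H = -2, B = -7; -2 ≥ -7 — holds.
(8) H^2 + B^2 = (-2)^2 + (-7)^2 = 4 + 49 = 53, not 55 — does not hold.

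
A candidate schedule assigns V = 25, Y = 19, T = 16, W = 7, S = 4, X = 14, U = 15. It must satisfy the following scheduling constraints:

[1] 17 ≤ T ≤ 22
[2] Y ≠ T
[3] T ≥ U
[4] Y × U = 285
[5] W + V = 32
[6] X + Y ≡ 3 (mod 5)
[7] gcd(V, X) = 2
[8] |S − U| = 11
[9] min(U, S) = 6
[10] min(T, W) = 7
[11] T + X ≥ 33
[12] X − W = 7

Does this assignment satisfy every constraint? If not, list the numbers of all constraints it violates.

[1] T = 16 is outside [17, 22]  no
[2] Y = 19, T = 16; distinct  yes
[3] T = 16, U = 15; 16 ≥ 15  yes
[4] Y × U = 19 × 15 = 285  yes
[5] W + V = 7 + 25 = 32  yes
[6] X + Y = 33; 33 mod 5 = 3  yes
[7] gcd(25, 14) = 1, not 2  no
[8] |4 − 15| = 11  yes
[9] min(15, 4) = 4, not 6  no
[10] min(16, 7) = 7  yes
[11] T + X = 16 + 14 = 30; 30 < 33, bound 33 not met  no
[12] X − W = 14 − 7 = 7  yes

Constraints 1, 7, 9, and 11 are violated.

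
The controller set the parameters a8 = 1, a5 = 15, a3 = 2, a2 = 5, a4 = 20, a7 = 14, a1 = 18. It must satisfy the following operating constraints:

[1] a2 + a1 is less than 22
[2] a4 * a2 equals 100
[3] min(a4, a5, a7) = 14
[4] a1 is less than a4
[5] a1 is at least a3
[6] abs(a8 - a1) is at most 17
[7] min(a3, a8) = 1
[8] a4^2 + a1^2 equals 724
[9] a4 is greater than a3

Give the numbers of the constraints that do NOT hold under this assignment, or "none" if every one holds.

[1] a2 + a1 = 5 + 18 = 23; 23 ≥ 22, bound 22 not met — fails.
[2] a4 * a2 = 20 * 5 = 100 — holds.
[3] min(20, 15, 14) = 14 — holds.
[4] a1 = 18, a4 = 20; 18 < 20 — holds.
[5] a1 = 18, a3 = 2; 18 ≥ 2 — holds.
[6] abs(1 - 18) = 17; 17 ≤ 17 — holds.
[7] min(2, 1) = 1 — holds.
[8] a4^2 + a1^2 = 20^2 + 18^2 = 400 + 324 = 724 — holds.
[9] a4 = 20, a3 = 2; 20 > 2 — holds.

No — constraint 1 is not satisfied.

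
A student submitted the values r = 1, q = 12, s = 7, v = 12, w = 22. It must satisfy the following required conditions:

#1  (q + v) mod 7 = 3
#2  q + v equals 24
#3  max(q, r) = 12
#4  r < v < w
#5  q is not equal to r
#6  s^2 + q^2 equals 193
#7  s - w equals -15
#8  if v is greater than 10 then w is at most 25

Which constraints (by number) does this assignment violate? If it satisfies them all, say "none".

#1 q + v = 24; 24 mod 7 = 3 — holds.
#2 q + v = 12 + 12 = 24 — holds.
#3 max(12, 1) = 12 — holds.
#4 values 1 < 12 < 22 — holds.
#5 q = 12, r = 1; distinct — holds.
#6 s^2 + q^2 = 7^2 + 12^2 = 49 + 144 = 193 — holds.
#7 s - w = 7 - 22 = -15 — holds.
#8 v = 12 > 10, so we need w ≤ 25; w = 22 ≤ 25 — holds.

No violations.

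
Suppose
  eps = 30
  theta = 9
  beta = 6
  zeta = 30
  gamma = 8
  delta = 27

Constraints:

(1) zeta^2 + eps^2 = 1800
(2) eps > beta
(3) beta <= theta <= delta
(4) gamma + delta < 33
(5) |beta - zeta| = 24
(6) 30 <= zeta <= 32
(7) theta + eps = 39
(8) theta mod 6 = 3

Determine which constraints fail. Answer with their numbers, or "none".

(1) zeta^2 + eps^2 = 30^2 + 30^2 = 900 + 900 = 1800  holds
(2) eps = 30, beta = 6; 30 > 6  holds
(3) values 6 <= 9 <= 27  holds
(4) gamma + delta = 8 + 27 = 35; 35 ≥ 33, bound 33 not met  fails
(5) |6 - 30| = 24  holds
(6) zeta = 30 lies in [30, 32]  holds
(7) theta + eps = 9 + 30 = 39  holds
(8) 9 mod 6 = 3  holds

No — constraint 4 is not satisfied.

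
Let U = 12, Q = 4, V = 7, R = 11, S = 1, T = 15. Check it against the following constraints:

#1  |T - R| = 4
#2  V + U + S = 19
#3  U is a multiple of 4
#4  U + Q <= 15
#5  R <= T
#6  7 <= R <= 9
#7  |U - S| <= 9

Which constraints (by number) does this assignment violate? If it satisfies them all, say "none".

#1 |15 - 11| = 4  ✓
#2 V + U + S = 7 + 12 + 1 = 20, not 19  ✗
#3 12 / 4 = 3, so 4 divides 12  ✓
#4 U + Q = 12 + 4 = 16; 16 > 15, bound 15 not met  ✗
#5 R = 11, T = 15; 11 ≤ 15  ✓
#6 R = 11 is outside [7, 9]  ✗
#7 |12 - 1| = 11; 11 > 9, exceeds bound 9  ✗

Constraints 2, 4, 6, 7 are violated.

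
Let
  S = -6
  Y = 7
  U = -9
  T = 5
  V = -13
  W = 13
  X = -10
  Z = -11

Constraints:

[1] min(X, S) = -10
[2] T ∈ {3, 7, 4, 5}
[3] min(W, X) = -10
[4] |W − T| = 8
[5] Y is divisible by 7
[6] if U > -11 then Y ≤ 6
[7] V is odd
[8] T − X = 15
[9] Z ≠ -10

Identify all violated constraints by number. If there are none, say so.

[1] min(-10, -6) = -10  ✔
[2] T = 5 is in {3, 7, 4, 5}  ✔
[3] min(13, -10) = -10  ✔
[4] |13 − 5| = 8  ✔
[5] 7 / 7 = 1, so 7 divides 7  ✔
[6] U = -9 > -11, so we need Y ≤ 6; but Y = 7 > 6  ✘
[7] V = -13 is odd  ✔
[8] T − X = 5 − (-10) = 15  ✔
[9] Z = -11, and -11 ≠ -10  ✔

Violated: 6.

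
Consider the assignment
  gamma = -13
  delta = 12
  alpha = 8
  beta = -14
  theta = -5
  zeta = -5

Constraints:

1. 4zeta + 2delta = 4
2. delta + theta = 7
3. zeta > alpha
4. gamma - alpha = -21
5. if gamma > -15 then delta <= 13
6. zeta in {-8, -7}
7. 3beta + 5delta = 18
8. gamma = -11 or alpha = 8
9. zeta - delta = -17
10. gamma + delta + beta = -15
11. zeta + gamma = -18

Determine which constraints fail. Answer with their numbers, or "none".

1. 4zeta + 2delta = 4(-5) + 2(12) = 4  ✔
2. delta + theta = 12 + (-5) = 7  ✔
3. zeta = -5, alpha = 8; -5 ≤ 8 (want >)  ✘
4. gamma - alpha = -13 - 8 = -21  ✔
5. gamma = -13 > -15, so we need delta ≤ 13; delta = 12 ≤ 13  ✔
6. zeta = -5 is not in {-8, -7}  ✘
7. 3beta + 5delta = 3(-14) + 5(12) = 18  ✔
8. gamma = -13 ≠ -11, but alpha = 8 = 8 (second disjunct)  ✔
9. zeta - delta = -5 - 12 = -17  ✔
10. gamma + delta + beta = -13 + 12 + (-14) = -15  ✔
11. zeta + gamma = -5 + (-13) = -18  ✔

The assignment fails constraints 3 and 6.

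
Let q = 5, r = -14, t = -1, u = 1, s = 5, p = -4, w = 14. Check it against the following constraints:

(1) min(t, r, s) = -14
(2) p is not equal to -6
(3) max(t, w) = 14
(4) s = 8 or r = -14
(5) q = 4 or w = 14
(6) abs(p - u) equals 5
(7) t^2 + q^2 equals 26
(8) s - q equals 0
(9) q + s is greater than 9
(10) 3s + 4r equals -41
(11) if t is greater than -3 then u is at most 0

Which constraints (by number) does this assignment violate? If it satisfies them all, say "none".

Constraint 11 is violated.

(1) min(-1, -14, 5) = -14  true
(2) p = -4, and -4 ≠ -6  true
(3) max(-1, 14) = 14  true
(4) s = 5 ≠ 8, but r = -14 = -14 (second disjunct)  true
(5) q = 5 ≠ 4, but w = 14 = 14 (second disjunct)  true
(6) abs(-4 - 1) = 5  true
(7) t^2 + q^2 = (-1)^2 + 5^2 = 1 + 25 = 26  true
(8) s - q = 5 - 5 = 0  true
(9) q + s = 5 + 5 = 10; 10 > 9  true
(10) 3s + 4r = 3(5) + 4(-14) = -41  true
(11) t = -1 > -3, so we need u ≤ 0; but u = 1 > 0  false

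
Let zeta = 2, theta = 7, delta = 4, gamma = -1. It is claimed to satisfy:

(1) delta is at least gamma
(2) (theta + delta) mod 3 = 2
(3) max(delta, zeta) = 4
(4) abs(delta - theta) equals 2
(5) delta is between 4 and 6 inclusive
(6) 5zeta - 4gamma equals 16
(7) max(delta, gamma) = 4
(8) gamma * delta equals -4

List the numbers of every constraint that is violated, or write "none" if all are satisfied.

No — constraints 4, 6 are not satisfied.

(1) delta = 4, gamma = -1; 4 ≥ -1  holds
(2) theta + delta = 11; 11 mod 3 = 2  holds
(3) max(4, 2) = 4  holds
(4) abs(4 - 7) = 3, not 2  fails
(5) delta = 4 lies in [4, 6]  holds
(6) 5zeta - 4gamma = 5(2) - 4(-1) = 14, not 16  fails
(7) max(4, -1) = 4  holds
(8) gamma * delta = -1 * 4 = -4  holds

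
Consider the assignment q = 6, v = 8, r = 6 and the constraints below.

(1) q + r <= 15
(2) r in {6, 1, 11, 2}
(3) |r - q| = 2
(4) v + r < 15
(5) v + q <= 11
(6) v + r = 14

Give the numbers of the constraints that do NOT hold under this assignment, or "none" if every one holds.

(1) q + r = 6 + 6 = 12; 12 ≤ 15  yes
(2) r = 6 is in {6, 1, 11, 2}  yes
(3) |6 - 6| = 0, not 2  no
(4) v + r = 8 + 6 = 14; 14 < 15  yes
(5) v + q = 8 + 6 = 14; 14 > 11, bound 11 not met  no
(6) v + r = 8 + 6 = 14  yes

Constraints 3, 5 are violated.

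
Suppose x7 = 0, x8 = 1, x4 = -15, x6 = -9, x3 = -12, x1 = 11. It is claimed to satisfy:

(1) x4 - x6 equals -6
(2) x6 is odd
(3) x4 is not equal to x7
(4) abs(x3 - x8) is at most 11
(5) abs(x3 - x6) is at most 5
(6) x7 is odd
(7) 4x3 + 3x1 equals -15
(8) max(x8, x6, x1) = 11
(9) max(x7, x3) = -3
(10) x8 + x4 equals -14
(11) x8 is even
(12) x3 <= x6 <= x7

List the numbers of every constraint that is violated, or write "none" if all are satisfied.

(1) x4 - x6 = -15 - (-9) = -6  yes
(2) x6 = -9 is odd  yes
(3) x4 = -15, x7 = 0; distinct  yes
(4) abs(-12 - 1) = 13; 13 > 11, exceeds bound 11  no
(5) abs(-12 - (-9)) = 3; 3 ≤ 5  yes
(6) x7 = 0 is even  no
(7) 4x3 + 3x1 = 4(-12) + 3(11) = -15  yes
(8) max(1, -9, 11) = 11  yes
(9) max(0, -12) = 0, not -3  no
(10) x8 + x4 = 1 + (-15) = -14  yes
(11) x8 = 1 is odd  no
(12) values -12 <= -9 <= 0  yes

The assignment fails constraints 4, 6, 9, and 11.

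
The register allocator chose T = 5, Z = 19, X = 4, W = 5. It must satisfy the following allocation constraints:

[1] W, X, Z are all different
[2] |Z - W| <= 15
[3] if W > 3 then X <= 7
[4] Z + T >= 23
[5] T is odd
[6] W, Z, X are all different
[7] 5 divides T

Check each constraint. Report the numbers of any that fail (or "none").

None — every constraint holds.

[1] values 5, 4, 19 are pairwise distinct — OK.
[2] |19 - 5| = 14; 14 ≤ 15 — OK.
[3] W = 5 > 3, so we need X ≤ 7; X = 4 ≤ 7 — OK.
[4] Z + T = 19 + 5 = 24; 24 ≥ 23 — OK.
[5] T = 5 is odd — OK.
[6] values 5, 19, 4 are pairwise distinct — OK.
[7] 5 / 5 = 1, so 5 divides 5 — OK.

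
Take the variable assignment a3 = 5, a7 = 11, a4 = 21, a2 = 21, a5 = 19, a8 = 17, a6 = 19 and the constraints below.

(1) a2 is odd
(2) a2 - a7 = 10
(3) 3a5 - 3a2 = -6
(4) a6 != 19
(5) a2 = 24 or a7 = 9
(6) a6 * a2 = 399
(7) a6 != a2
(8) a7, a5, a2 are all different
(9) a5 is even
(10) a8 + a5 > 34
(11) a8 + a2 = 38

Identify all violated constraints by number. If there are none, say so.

Constraints 4, 5, 9 do not hold.

(1) a2 = 21 is odd  ✔
(2) a2 - a7 = 21 - 11 = 10  ✔
(3) 3a5 - 3a2 = 3(19) - 3(21) = -6  ✔
(4) a6 = 19, but 19 is required to differ  ✘
(5) a2 = 21 ≠ 24 and a7 = 11 ≠ 9; both disjuncts false  ✘
(6) a6 * a2 = 19 * 21 = 399  ✔
(7) a6 = 19, a2 = 21; distinct  ✔
(8) values 11, 19, 21 are pairwise distinct  ✔
(9) a5 = 19 is odd  ✘
(10) a8 + a5 = 17 + 19 = 36; 36 > 34  ✔
(11) a8 + a2 = 17 + 21 = 38  ✔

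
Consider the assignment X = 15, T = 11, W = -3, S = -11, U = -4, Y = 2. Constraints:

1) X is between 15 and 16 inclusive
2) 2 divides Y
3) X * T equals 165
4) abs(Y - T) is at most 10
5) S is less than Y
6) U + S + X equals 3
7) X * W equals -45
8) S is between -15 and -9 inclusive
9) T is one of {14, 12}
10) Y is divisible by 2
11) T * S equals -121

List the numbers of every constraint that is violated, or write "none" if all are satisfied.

1) X = 15 lies in [15, 16]  ✔
2) 2 / 2 = 1, so 2 divides 2  ✔
3) X * T = 15 * 11 = 165  ✔
4) abs(2 - 11) = 9; 9 ≤ 10  ✔
5) S = -11, Y = 2; -11 < 2  ✔
6) U + S + X = -4 + (-11) + 15 = 0, not 3  ✘
7) X * W = 15 * (-3) = -45  ✔
8) S = -11 lies in [-15, -9]  ✔
9) T = 11 is not in {14, 12}  ✘
10) 2 / 2 = 1, so 2 divides 2  ✔
11) T * S = 11 * (-11) = -121  ✔

The assignment fails constraints 6 and 9.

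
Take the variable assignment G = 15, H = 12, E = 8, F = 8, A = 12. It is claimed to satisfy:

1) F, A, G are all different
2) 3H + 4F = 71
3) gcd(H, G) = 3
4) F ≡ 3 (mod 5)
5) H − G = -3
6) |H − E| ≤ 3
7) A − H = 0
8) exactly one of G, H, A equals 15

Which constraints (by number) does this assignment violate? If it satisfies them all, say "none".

1) values 8, 12, 15 are pairwise distinct — OK.
2) 3H + 4F = 3(12) + 4(8) = 68, not 71 — violated.
3) gcd(12, 15) = 3 — OK.
4) 8 mod 5 = 3 — OK.
5) H − G = 12 − 15 = -3 — OK.
6) |12 − 8| = 4; 4 > 3, exceeds bound 3 — violated.
7) A − H = 12 − 12 = 0 — OK.
8) G=15, H=12, A=12; 1 of them equals 15 — OK.

No — constraints 2 and 6 are not satisfied.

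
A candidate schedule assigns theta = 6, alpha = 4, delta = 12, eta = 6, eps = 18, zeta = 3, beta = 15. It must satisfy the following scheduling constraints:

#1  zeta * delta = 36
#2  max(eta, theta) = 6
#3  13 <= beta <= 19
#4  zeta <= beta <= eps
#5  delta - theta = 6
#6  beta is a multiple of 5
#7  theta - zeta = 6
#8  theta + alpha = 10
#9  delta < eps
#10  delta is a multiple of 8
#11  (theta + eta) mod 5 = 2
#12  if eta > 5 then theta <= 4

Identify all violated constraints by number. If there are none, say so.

#1 zeta * delta = 3 * 12 = 36 — satisfied.
#2 max(6, 6) = 6 — satisfied.
#3 beta = 15 lies in [13, 19] — satisfied.
#4 values 3 <= 15 <= 18 — satisfied.
#5 delta - theta = 12 - 6 = 6 — satisfied.
#6 15 / 5 = 3, so 5 divides 15 — satisfied.
#7 theta - zeta = 6 - 3 = 3, not 6 — violated.
#8 theta + alpha = 6 + 4 = 10 — satisfied.
#9 delta = 12, eps = 18; 12 < 18 — satisfied.
#10 12 = 8*1 + 4, so 8 does not divide 12 — violated.
#11 theta + eta = 12; 12 mod 5 = 2 — satisfied.
#12 eta = 6 > 5, so we need theta ≤ 4; but theta = 6 > 4 — violated.

Constraints 7, 10, and 12 are violated.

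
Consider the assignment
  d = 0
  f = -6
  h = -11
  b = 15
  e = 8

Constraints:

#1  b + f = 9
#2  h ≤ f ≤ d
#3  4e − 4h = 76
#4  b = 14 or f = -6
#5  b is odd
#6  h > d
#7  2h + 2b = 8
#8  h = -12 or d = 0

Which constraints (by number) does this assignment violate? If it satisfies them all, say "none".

Violated: 6.

#1 b + f = 15 + (-6) = 9  ✔
#2 values -11 ≤ -6 ≤ 0  ✔
#3 4e − 4h = 4(8) − 4(-11) = 76  ✔
#4 b = 15 ≠ 14, but f = -6 = -6 (second disjunct)  ✔
#5 b = 15 is odd  ✔
#6 h = -11, d = 0; -11 ≤ 0 (want >)  ✘
#7 2h + 2b = 2(-11) + 2(15) = 8  ✔
#8 h = -11 ≠ -12, but d = 0 = 0 (second disjunct)  ✔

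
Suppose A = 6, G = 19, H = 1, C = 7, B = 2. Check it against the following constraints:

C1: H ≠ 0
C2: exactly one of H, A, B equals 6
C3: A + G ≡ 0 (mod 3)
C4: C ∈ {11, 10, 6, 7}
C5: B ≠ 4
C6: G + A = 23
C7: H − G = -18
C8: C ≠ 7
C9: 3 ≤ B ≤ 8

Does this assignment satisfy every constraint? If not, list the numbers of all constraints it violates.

C1: H = 1, and 1 ≠ 0  ✓
C2: H=1, A=6, B=2; 1 of them equals 6  ✓
C3: A + G = 25; 25 mod 3 = 1, not 0  ✗
C4: C = 7 is in {11, 10, 6, 7}  ✓
C5: B = 2, and 2 ≠ 4  ✓
C6: G + A = 19 + 6 = 25, not 23  ✗
C7: H − G = 1 − 19 = -18  ✓
C8: C = 7, but 7 is required to differ  ✗
C9: B = 2 is outside [3, 8]  ✗

The assignment fails constraints 3, 6, 8, 9.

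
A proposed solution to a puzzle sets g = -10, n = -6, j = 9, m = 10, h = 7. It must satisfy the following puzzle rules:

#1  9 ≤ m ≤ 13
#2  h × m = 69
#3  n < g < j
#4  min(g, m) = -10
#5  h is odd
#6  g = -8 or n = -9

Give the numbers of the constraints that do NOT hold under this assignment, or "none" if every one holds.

Constraints 2, 3, and 6 are violated.

#1 m = 10 lies in [9, 13]  OK
#2 h × m = 7 × 10 = 70, not 69  FAIL
#3 values -6, -10, 9; n = -6 is not < g = -10  FAIL
#4 min(-10, 10) = -10  OK
#5 h = 7 is odd  OK
#6 g = -10 ≠ -8 and n = -6 ≠ -9; both disjuncts false  FAIL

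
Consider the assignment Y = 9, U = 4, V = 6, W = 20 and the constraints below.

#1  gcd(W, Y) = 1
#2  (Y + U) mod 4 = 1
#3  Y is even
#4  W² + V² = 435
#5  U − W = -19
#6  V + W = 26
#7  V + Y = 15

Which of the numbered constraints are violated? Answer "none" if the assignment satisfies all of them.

Violated: 3, 4, and 5.

#1 gcd(20, 9) = 1  true
#2 Y + U = 13; 13 mod 4 = 1  true
#3 Y = 9 is odd  false
#4 W² + V² = 20² + 6² = 400 + 36 = 436, not 435  false
#5 U − W = 4 − 20 = -16, not -19  false
#6 V + W = 6 + 20 = 26  true
#7 V + Y = 6 + 9 = 15  true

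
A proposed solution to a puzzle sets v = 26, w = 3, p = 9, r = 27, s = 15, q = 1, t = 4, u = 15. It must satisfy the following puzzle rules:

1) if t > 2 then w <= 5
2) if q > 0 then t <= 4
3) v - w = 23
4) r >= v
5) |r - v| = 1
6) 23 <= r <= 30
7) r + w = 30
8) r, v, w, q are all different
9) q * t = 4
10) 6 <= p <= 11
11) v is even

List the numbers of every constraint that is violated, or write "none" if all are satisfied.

1) t = 4 > 2, so we need w ≤ 5; w = 3 ≤ 5  yes
2) q = 1 > 0, so we need t ≤ 4; t = 4 ≤ 4  yes
3) v - w = 26 - 3 = 23  yes
4) r = 27, v = 26; 27 ≥ 26  yes
5) |27 - 26| = 1  yes
6) r = 27 lies in [23, 30]  yes
7) r + w = 27 + 3 = 30  yes
8) values 27, 26, 3, 1 are pairwise distinct  yes
9) q * t = 1 * 4 = 4  yes
10) p = 9 lies in [6, 11]  yes
11) v = 26 is even  yes

All constraints are satisfied.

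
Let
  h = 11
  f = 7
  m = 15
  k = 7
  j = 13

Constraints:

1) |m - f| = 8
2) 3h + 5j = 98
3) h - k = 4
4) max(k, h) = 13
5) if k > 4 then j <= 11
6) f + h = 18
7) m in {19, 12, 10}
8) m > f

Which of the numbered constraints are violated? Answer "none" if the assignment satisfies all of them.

1) |15 - 7| = 8 — OK.
2) 3h + 5j = 3(11) + 5(13) = 98 — OK.
3) h - k = 11 - 7 = 4 — OK.
4) max(7, 11) = 11, not 13 — violated.
5) k = 7 > 4, so we need j ≤ 11; but j = 13 > 11 — violated.
6) f + h = 7 + 11 = 18 — OK.
7) m = 15 is not in {19, 12, 10} — violated.
8) m = 15, f = 7; 15 > 7 — OK.

Constraints 4, 5, and 7 do not hold.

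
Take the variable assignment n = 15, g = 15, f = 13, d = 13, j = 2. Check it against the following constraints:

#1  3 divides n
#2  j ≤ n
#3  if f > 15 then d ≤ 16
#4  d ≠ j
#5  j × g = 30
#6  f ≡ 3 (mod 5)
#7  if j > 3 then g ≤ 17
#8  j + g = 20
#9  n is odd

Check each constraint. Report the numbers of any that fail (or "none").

#1 15 / 3 = 5, so 3 divides 15  OK
#2 j = 2, n = 15; 2 ≤ 15  OK
#3 f = 13, not > 15; antecedent false, conditional vacuously true  OK
#4 d = 13, j = 2; distinct  OK
#5 j × g = 2 × 15 = 30  OK
#6 13 mod 5 = 3  OK
#7 j = 2, not > 3; antecedent false, conditional vacuously true  OK
#8 j + g = 2 + 15 = 17, not 20  FAIL
#9 n = 15 is odd  OK

Constraint 8 does not hold.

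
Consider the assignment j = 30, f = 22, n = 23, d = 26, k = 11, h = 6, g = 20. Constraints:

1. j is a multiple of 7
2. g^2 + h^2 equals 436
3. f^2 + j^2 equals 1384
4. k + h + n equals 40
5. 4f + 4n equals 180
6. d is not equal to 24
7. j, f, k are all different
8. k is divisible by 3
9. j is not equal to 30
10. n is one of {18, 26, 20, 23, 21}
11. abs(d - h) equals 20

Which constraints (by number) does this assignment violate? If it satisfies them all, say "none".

1. 30 = 7*4 + 2, so 7 does not divide 30  ✗
2. g^2 + h^2 = 20^2 + 6^2 = 400 + 36 = 436  ✓
3. f^2 + j^2 = 22^2 + 30^2 = 484 + 900 = 1384  ✓
4. k + h + n = 11 + 6 + 23 = 40  ✓
5. 4f + 4n = 4(22) + 4(23) = 180  ✓
6. d = 26, and 26 ≠ 24  ✓
7. values 30, 22, 11 are pairwise distinct  ✓
8. 11 = 3*3 + 2, so 3 does not divide 11  ✗
9. j = 30, but 30 is required to differ  ✗
10. n = 23 is in {18, 26, 20, 23, 21}  ✓
11. abs(26 - 6) = 20  ✓

Violated: 1, 8, 9.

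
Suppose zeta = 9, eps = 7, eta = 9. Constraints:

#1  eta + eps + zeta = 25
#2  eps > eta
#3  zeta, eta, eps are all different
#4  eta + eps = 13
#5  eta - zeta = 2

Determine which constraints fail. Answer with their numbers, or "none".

#1 eta + eps + zeta = 9 + 7 + 9 = 25  yes
#2 eps = 7, eta = 9; 7 ≤ 9 (want >)  no
#3 zeta = eta = 9, not all different  no
#4 eta + eps = 9 + 7 = 16, not 13  no
#5 eta - zeta = 9 - 9 = 0, not 2  no

Violated: 2, 3, 4, and 5.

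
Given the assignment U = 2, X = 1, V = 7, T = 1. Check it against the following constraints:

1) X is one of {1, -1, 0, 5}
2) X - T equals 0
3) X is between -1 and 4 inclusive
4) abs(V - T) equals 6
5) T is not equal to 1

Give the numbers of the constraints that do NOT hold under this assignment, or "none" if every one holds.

1) X = 1 is in {1, -1, 0, 5}  true
2) X - T = 1 - 1 = 0  true
3) X = 1 lies in [-1, 4]  true
4) abs(7 - 1) = 6  true
5) T = 1, but 1 is required to differ  false

The assignment fails constraint 5.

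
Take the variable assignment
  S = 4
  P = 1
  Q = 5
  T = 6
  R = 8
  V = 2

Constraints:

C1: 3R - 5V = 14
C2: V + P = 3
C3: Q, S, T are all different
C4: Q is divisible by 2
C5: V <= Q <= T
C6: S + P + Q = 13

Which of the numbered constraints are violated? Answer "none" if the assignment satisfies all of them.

C1: 3R - 5V = 3(8) - 5(2) = 14  OK
C2: V + P = 2 + 1 = 3  OK
C3: values 5, 4, 6 are pairwise distinct  OK
C4: 5 = 2*2 + 1, so 2 does not divide 5  FAIL
C5: values 2 <= 5 <= 6  OK
C6: S + P + Q = 4 + 1 + 5 = 10, not 13  FAIL

Violated: 4 and 6.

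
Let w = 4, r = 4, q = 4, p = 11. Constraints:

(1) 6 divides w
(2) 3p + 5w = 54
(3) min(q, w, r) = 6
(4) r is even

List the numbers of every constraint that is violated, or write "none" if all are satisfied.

No — constraints 1, 2, 3 are not satisfied.

(1) 4 = 6×0 + 4, so 6 does not divide 4  ✗
(2) 3p + 5w = 3(11) + 5(4) = 53, not 54  ✗
(3) min(4, 4, 4) = 4, not 6  ✗
(4) r = 4 is even  ✓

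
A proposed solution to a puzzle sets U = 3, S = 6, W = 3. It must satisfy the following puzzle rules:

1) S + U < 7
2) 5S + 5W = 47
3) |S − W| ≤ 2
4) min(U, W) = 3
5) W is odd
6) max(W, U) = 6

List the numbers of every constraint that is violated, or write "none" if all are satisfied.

1) S + U = 6 + 3 = 9; 9 ≥ 7, bound 7 not met — violated.
2) 5S + 5W = 5(6) + 5(3) = 45, not 47 — violated.
3) |6 − 3| = 3; 3 > 2, exceeds bound 2 — violated.
4) min(3, 3) = 3 — OK.
5) W = 3 is odd — OK.
6) max(3, 3) = 3, not 6 — violated.

Violated: 1, 2, 3, and 6.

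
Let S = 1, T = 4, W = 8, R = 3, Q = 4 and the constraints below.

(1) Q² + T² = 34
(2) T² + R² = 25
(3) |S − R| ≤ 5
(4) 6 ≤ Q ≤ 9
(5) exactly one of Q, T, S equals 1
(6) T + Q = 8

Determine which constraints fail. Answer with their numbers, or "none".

The assignment fails constraints 1, 4.

(1) Q² + T² = 4² + 4² = 16 + 16 = 32, not 34 — does not hold.
(2) T² + R² = 4² + 3² = 16 + 9 = 25 — holds.
(3) |1 − 3| = 2; 2 ≤ 5 — holds.
(4) Q = 4 is outside [6, 9] — does not hold.
(5) Q=4, T=4, S=1; 1 of them equals 1 — holds.
(6) T + Q = 4 + 4 = 8 — holds.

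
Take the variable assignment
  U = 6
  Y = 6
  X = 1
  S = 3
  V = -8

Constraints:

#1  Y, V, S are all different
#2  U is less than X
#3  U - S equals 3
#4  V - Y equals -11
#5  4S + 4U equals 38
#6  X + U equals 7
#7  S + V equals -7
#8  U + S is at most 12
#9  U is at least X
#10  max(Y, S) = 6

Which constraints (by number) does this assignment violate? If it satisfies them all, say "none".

#1 values 6, -8, 3 are pairwise distinct  holds
#2 U = 6, X = 1; 6 ≥ 1 (want <)  fails
#3 U - S = 6 - 3 = 3  holds
#4 V - Y = -8 - 6 = -14, not -11  fails
#5 4S + 4U = 4(3) + 4(6) = 36, not 38  fails
#6 X + U = 1 + 6 = 7  holds
#7 S + V = 3 + (-8) = -5, not -7  fails
#8 U + S = 6 + 3 = 9; 9 ≤ 12  holds
#9 U = 6, X = 1; 6 ≥ 1  holds
#10 max(6, 3) = 6  holds

The assignment fails constraints 2, 4, 5, 7.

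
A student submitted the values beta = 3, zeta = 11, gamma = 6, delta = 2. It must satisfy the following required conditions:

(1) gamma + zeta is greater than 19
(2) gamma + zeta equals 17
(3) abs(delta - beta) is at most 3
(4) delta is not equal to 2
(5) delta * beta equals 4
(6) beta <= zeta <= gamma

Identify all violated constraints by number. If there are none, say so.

Constraints 1, 4, 5, and 6 are violated.

(1) gamma + zeta = 6 + 11 = 17; 17 ≤ 19, bound 19 not met  no
(2) gamma + zeta = 6 + 11 = 17  yes
(3) abs(2 - 3) = 1; 1 ≤ 3  yes
(4) delta = 2, but 2 is required to differ  no
(5) delta * beta = 2 * 3 = 6, not 4  no
(6) values 3, 11, 6; zeta = 11 is not <= gamma = 6  no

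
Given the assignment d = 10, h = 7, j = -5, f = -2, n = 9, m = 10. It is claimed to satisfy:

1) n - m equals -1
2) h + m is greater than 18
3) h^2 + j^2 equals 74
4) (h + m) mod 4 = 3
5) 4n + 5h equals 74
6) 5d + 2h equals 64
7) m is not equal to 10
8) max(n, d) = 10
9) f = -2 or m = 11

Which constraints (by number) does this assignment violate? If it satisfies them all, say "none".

Constraints 2, 4, 5, and 7 are violated.

1) n - m = 9 - 10 = -1 — holds.
2) h + m = 7 + 10 = 17; 17 ≤ 18, bound 18 not met — does not hold.
3) h^2 + j^2 = 7^2 + (-5)^2 = 49 + 25 = 74 — holds.
4) h + m = 17; 17 mod 4 = 1, not 3 — does not hold.
5) 4n + 5h = 4(9) + 5(7) = 71, not 74 — does not hold.
6) 5d + 2h = 5(10) + 2(7) = 64 — holds.
7) m = 10, but 10 is required to differ — does not hold.
8) max(9, 10) = 10 — holds.
9) f = -2 = -2 (first disjunct) — holds.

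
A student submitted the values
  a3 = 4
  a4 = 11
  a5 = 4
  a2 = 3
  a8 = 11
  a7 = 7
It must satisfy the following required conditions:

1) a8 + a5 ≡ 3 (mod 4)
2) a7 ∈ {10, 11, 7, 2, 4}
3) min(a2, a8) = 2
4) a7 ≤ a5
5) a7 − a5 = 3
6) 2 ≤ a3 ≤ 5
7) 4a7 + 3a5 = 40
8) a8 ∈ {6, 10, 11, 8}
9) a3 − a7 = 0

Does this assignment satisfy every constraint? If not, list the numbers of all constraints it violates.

No — constraints 3, 4, and 9 are not satisfied.

1) a8 + a5 = 15; 15 mod 4 = 3  yes
2) a7 = 7 is in {10, 11, 7, 2, 4}  yes
3) min(3, 11) = 3, not 2  no
4) a7 = 7, a5 = 4; 7 > 4 (want ≤)  no
5) a7 − a5 = 7 − 4 = 3  yes
6) a3 = 4 lies in [2, 5]  yes
7) 4a7 + 3a5 = 4(7) + 3(4) = 40  yes
8) a8 = 11 is in {6, 10, 11, 8}  yes
9) a3 − a7 = 4 − 7 = -3, not 0  no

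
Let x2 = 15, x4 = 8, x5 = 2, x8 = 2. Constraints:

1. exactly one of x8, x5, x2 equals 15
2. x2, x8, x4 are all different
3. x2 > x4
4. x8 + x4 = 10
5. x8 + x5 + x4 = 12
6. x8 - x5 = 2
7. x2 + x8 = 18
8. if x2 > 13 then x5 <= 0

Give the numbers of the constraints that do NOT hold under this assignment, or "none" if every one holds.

Constraints 6, 7, 8 do not hold.

1. x8=2, x5=2, x2=15; 1 of them equals 15 — holds.
2. values 15, 2, 8 are pairwise distinct — holds.
3. x2 = 15, x4 = 8; 15 > 8 — holds.
4. x8 + x4 = 2 + 8 = 10 — holds.
5. x8 + x5 + x4 = 2 + 2 + 8 = 12 — holds.
6. x8 - x5 = 2 - 2 = 0, not 2 — fails.
7. x2 + x8 = 15 + 2 = 17, not 18 — fails.
8. x2 = 15 > 13, so we need x5 ≤ 0; but x5 = 2 > 0 — fails.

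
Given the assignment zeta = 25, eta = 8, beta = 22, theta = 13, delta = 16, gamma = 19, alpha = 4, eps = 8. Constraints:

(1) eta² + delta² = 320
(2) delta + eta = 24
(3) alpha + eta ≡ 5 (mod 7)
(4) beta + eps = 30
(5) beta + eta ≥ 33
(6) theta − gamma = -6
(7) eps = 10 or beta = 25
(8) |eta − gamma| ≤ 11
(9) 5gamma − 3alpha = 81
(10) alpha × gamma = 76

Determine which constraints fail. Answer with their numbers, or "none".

The assignment fails constraints 5, 7, 9.

(1) eta² + delta² = 8² + 16² = 64 + 256 = 320  ✓
(2) delta + eta = 16 + 8 = 24  ✓
(3) alpha + eta = 12; 12 mod 7 = 5  ✓
(4) beta + eps = 22 + 8 = 30  ✓
(5) beta + eta = 22 + 8 = 30; 30 < 33, bound 33 not met  ✗
(6) theta − gamma = 13 − 19 = -6  ✓
(7) eps = 8 ≠ 10 and beta = 22 ≠ 25; both disjuncts false  ✗
(8) |8 − 19| = 11; 11 ≤ 11  ✓
(9) 5gamma − 3alpha = 5(19) − 3(4) = 83, not 81  ✗
(10) alpha × gamma = 4 × 19 = 76  ✓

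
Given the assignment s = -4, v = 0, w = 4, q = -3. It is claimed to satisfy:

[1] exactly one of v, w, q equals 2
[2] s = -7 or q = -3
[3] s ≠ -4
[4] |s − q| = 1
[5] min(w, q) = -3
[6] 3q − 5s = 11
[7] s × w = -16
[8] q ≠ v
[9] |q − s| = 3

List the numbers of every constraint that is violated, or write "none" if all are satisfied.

[1] v=0, w=4, q=-3; 0 of them equal 2, not exactly one — violated.
[2] s = -4 ≠ -7, but q = -3 = -3 (second disjunct) — OK.
[3] s = -4, but -4 is required to differ — violated.
[4] |-4 − (-3)| = 1 — OK.
[5] min(4, -3) = -3 — OK.
[6] 3q − 5s = 3(-3) − 5(-4) = 11 — OK.
[7] s × w = -4 × 4 = -16 — OK.
[8] q = -3, v = 0; distinct — OK.
[9] |-3 − (-4)| = 1, not 3 — violated.

Violated: 1, 3, and 9.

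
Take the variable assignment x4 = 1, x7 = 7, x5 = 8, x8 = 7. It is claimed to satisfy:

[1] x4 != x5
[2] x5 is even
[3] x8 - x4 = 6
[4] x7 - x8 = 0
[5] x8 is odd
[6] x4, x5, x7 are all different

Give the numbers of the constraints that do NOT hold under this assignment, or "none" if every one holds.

Yes — all constraints hold.

[1] x4 = 1, x5 = 8; distinct — holds.
[2] x5 = 8 is even — holds.
[3] x8 - x4 = 7 - 1 = 6 — holds.
[4] x7 - x8 = 7 - 7 = 0 — holds.
[5] x8 = 7 is odd — holds.
[6] values 1, 8, 7 are pairwise distinct — holds.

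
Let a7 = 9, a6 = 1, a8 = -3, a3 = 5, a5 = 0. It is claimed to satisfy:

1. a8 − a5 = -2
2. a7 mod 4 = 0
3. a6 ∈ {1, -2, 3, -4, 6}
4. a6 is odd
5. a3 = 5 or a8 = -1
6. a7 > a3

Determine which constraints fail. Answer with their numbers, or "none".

1. a8 − a5 = -3 − 0 = -3, not -2 — fails.
2. 9 mod 4 = 1, not 0 — fails.
3. a6 = 1 is in {1, -2, 3, -4, 6} — holds.
4. a6 = 1 is odd — holds.
5. a3 = 5 = 5 (first disjunct) — holds.
6. a7 = 9, a3 = 5; 9 > 5 — holds.

No — constraints 1 and 2 are not satisfied.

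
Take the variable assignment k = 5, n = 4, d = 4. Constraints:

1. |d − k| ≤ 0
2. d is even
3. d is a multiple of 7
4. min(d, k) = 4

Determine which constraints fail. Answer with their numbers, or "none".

Constraints 1 and 3 do not hold.

1. |4 − 5| = 1; 1 > 0, exceeds bound 0 — violated.
2. d = 4 is even — satisfied.
3. 4 = 7×0 + 4, so 7 does not divide 4 — violated.
4. min(4, 5) = 4 — satisfied.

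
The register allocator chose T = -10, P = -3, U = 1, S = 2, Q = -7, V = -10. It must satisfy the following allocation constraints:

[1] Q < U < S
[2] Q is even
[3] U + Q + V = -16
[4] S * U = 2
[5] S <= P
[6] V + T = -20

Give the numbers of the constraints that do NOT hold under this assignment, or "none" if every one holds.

Constraints 2 and 5 are violated.

[1] values -7 < 1 < 2 — satisfied.
[2] Q = -7 is odd — violated.
[3] U + Q + V = 1 + (-7) + (-10) = -16 — satisfied.
[4] S * U = 2 * 1 = 2 — satisfied.
[5] S = 2, P = -3; 2 > -3 (want ≤) — violated.
[6] V + T = -10 + (-10) = -20 — satisfied.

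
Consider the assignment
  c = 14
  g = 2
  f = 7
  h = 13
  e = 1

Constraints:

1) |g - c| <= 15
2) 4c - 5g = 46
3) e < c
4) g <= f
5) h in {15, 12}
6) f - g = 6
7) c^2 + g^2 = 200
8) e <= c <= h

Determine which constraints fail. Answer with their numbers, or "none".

1) |2 - 14| = 12; 12 ≤ 15 — satisfied.
2) 4c - 5g = 4(14) - 5(2) = 46 — satisfied.
3) e = 1, c = 14; 1 < 14 — satisfied.
4) g = 2, f = 7; 2 ≤ 7 — satisfied.
5) h = 13 is not in {15, 12} — violated.
6) f - g = 7 - 2 = 5, not 6 — violated.
7) c^2 + g^2 = 14^2 + 2^2 = 196 + 4 = 200 — satisfied.
8) values 1, 14, 13; c = 14 is not <= h = 13 — violated.

Violated: 5, 6, and 8.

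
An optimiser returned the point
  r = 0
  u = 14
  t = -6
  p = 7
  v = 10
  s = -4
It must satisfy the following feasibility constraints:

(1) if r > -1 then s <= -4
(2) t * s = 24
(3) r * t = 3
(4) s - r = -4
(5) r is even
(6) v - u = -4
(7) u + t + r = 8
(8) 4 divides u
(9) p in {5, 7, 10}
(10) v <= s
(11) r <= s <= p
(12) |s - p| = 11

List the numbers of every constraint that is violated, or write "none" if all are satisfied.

Constraints 3, 8, 10, 11 do not hold.

(1) r = 0 > -1, so we need s ≤ -4; s = -4 ≤ -4 — holds.
(2) t * s = -6 * (-4) = 24 — holds.
(3) r * t = 0 * (-6) = 0, not 3 — does not hold.
(4) s - r = -4 - 0 = -4 — holds.
(5) r = 0 is even — holds.
(6) v - u = 10 - 14 = -4 — holds.
(7) u + t + r = 14 + (-6) + 0 = 8 — holds.
(8) 14 = 4*3 + 2, so 4 does not divide 14 — does not hold.
(9) p = 7 is in {5, 7, 10} — holds.
(10) v = 10, s = -4; 10 > -4 (want ≤) — does not hold.
(11) values 0, -4, 7; r = 0 is not <= s = -4 — does not hold.
(12) |-4 - 7| = 11 — holds.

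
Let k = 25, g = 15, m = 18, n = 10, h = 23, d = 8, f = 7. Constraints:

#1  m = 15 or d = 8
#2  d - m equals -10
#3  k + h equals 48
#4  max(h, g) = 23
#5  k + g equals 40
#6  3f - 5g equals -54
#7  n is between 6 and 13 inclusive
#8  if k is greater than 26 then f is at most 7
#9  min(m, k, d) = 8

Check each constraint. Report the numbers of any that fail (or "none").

#1 m = 18 ≠ 15, but d = 8 = 8 (second disjunct)  true
#2 d - m = 8 - 18 = -10  true
#3 k + h = 25 + 23 = 48  true
#4 max(23, 15) = 23  true
#5 k + g = 25 + 15 = 40  true
#6 3f - 5g = 3(7) - 5(15) = -54  true
#7 n = 10 lies in [6, 13]  true
#8 k = 25, not > 26; antecedent false, conditional vacuously true  true
#9 min(18, 25, 8) = 8  true

No violations.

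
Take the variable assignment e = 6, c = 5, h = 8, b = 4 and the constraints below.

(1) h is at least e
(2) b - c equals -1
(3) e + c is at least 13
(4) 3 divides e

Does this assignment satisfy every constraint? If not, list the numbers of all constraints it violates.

The assignment fails constraint 3.

(1) h = 8, e = 6; 8 ≥ 6 — satisfied.
(2) b - c = 4 - 5 = -1 — satisfied.
(3) e + c = 6 + 5 = 11; 11 < 13, bound 13 not met — violated.
(4) 6 / 3 = 2, so 3 divides 6 — satisfied.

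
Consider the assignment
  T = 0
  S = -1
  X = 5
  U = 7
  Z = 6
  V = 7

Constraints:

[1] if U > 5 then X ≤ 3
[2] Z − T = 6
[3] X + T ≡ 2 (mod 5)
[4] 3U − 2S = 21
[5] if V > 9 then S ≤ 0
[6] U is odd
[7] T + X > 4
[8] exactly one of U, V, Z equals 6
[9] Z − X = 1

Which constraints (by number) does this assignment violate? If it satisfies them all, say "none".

[1] U = 7 > 5, so we need X ≤ 3; but X = 5 > 3 — violated.
[2] Z − T = 6 − 0 = 6 — satisfied.
[3] X + T = 5; 5 mod 5 = 0, not 2 — violated.
[4] 3U − 2S = 3(7) − 2(-1) = 23, not 21 — violated.
[5] V = 7, not > 9; antecedent false, conditional vacuously true — satisfied.
[6] U = 7 is odd — satisfied.
[7] T + X = 0 + 5 = 5; 5 > 4 — satisfied.
[8] U=7, V=7, Z=6; 1 of them equals 6 — satisfied.
[9] Z − X = 6 − 5 = 1 — satisfied.

Constraints 1, 3, and 4 do not hold.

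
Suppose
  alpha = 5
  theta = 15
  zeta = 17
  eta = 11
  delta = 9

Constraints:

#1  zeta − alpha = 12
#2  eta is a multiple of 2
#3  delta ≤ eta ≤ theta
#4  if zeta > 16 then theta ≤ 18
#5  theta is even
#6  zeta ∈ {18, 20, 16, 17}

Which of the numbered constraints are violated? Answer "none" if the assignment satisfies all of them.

#1 zeta − alpha = 17 − 5 = 12 — holds.
#2 11 = 2×5 + 1, so 2 does not divide 11 — fails.
#3 values 9 ≤ 11 ≤ 15 — holds.
#4 zeta = 17 > 16, so we need theta ≤ 18; theta = 15 ≤ 18 — holds.
#5 theta = 15 is odd — fails.
#6 zeta = 17 is in {18, 20, 16, 17} — holds.

Violated: 2 and 5.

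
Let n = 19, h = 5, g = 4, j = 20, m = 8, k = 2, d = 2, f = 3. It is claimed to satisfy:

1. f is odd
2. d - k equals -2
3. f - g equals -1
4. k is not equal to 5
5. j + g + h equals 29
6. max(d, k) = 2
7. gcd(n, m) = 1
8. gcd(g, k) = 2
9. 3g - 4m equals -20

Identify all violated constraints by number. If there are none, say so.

No — constraint 2 is not satisfied.

1. f = 3 is odd  ✓
2. d - k = 2 - 2 = 0, not -2  ✗
3. f - g = 3 - 4 = -1  ✓
4. k = 2, and 2 ≠ 5  ✓
5. j + g + h = 20 + 4 + 5 = 29  ✓
6. max(2, 2) = 2  ✓
7. gcd(19, 8) = 1  ✓
8. gcd(4, 2) = 2  ✓
9. 3g - 4m = 3(4) - 4(8) = -20  ✓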